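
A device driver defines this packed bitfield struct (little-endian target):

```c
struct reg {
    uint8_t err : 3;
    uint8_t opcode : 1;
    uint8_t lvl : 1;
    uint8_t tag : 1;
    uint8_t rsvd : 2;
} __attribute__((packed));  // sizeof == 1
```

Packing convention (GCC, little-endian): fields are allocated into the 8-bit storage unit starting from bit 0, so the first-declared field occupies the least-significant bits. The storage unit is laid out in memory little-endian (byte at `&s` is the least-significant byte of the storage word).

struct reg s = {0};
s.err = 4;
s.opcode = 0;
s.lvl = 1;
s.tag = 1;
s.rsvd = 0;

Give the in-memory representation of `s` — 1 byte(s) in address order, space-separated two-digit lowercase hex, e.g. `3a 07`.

err:3 = 4 → 0x4 << 0 → word 0x04
opcode:1 = 0 → 0x0 << 3 → word 0x04
lvl:1 = 1 → 0x1 << 4 → word 0x14
tag:1 = 1 → 0x1 << 5 → word 0x34
rsvd:2 = 0 → 0x0 << 6 → word 0x34
word = 0x34 → little-endian bytes:
  [0]=0x34

34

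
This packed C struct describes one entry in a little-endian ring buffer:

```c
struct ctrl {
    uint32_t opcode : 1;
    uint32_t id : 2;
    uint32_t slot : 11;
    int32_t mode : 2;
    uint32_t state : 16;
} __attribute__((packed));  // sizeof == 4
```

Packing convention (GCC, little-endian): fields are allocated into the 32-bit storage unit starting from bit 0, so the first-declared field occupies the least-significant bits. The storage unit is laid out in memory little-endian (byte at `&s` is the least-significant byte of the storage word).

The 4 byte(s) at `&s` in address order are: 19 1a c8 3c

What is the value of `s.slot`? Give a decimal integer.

835

[0]=0x19 [1]=0x1a [2]=0xc8 [3]=0x3c (little-endian) → word 0x3cc81a19
opcode [0+:1] = (word>>0) & 0x1 = 1
id [1+:2] = (word>>1) & 0x3 = 0
slot [3+:11] = (word>>3) & 0x7ff = 835  ←
mode [14+:2] = (word>>14) & 0x3 = 0
state [16+:16] = (word>>16) & 0xffff = 15560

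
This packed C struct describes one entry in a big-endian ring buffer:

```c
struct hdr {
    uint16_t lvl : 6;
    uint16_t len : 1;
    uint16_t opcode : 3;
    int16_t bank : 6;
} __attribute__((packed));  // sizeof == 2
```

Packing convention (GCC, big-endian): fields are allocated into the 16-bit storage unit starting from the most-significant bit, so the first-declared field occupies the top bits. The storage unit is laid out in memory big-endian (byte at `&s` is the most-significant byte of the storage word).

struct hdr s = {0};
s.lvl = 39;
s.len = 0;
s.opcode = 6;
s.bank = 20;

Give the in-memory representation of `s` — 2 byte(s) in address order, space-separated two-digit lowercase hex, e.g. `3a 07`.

[10+:6] lvl=39 & 0x3f = 0x27; word=0x9c00
[9+:1] len=0 & 0x1 = 0x0; word=0x9c00
[6+:3] opcode=6 & 0x7 = 0x6; word=0x9d80
[0+:6] bank=20 & 0x3f = 0x14; word=0x9d94
word = 0x9d94 → big-endian bytes:
  [0]=0x9d  [1]=0x94

9d 94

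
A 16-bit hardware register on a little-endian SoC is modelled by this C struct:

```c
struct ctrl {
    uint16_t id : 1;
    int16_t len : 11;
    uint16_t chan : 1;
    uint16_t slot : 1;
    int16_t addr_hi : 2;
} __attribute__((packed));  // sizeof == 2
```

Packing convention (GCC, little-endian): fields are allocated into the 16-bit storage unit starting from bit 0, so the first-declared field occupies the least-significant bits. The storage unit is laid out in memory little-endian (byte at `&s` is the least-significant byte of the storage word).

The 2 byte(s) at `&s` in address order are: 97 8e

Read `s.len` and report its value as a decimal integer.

-181

[0]=0x97 [1]=0x8e (little-endian) → word 0x8e97
id:1 @ bit 0 → (0x8e97>>0)&0x1 = 0x1
len:11 @ bit 1 → (0x8e97>>1)&0x7ff = 0x74b  ←
chan:1 @ bit 12 → (0x8e97>>12)&0x1 = 0x0
slot:1 @ bit 13 → (0x8e97>>13)&0x1 = 0x0
addr_hi:2 @ bit 14 → (0x8e97>>14)&0x3 = 0x2
len signed 11b, MSB=1: 1867 - 2048 = -181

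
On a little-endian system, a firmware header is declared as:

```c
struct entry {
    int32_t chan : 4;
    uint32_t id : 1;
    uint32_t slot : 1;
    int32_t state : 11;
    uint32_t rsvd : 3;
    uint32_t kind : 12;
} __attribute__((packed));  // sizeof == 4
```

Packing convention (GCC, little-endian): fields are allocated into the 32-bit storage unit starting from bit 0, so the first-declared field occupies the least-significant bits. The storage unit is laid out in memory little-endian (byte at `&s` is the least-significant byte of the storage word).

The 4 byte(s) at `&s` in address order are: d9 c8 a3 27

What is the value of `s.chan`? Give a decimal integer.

[0]=0xd9 [1]=0xc8 [2]=0xa3 [3]=0x27 (little-endian) → word 0x27a3c8d9
chan [0+:4] = (word>>0) & 0xf = 9  ←
id [4+:1] = (word>>4) & 0x1 = 1
slot [5+:1] = (word>>5) & 0x1 = 0
state [6+:11] = (word>>6) & 0x7ff = 1827
rsvd [17+:3] = (word>>17) & 0x7 = 1
kind [20+:12] = (word>>20) & 0xfff = 634
chan signed 4b, MSB=1: 9 - 16 = -7

-7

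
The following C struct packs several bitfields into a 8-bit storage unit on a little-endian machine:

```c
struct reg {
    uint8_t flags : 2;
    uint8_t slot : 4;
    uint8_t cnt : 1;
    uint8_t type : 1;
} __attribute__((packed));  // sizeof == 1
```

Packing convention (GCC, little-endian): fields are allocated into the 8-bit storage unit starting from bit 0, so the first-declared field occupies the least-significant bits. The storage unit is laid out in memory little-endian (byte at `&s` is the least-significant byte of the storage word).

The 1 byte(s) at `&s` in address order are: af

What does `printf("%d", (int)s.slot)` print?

[0]=0xaf (little-endian) → word 0xaf
flags:2 @ bit 0 → (0xaf>>0)&0x3 = 0x3
slot:4 @ bit 2 → (0xaf>>2)&0xf = 0xb  ←
cnt:1 @ bit 6 → (0xaf>>6)&0x1 = 0x0
type:1 @ bit 7 → (0xaf>>7)&0x1 = 0x1

11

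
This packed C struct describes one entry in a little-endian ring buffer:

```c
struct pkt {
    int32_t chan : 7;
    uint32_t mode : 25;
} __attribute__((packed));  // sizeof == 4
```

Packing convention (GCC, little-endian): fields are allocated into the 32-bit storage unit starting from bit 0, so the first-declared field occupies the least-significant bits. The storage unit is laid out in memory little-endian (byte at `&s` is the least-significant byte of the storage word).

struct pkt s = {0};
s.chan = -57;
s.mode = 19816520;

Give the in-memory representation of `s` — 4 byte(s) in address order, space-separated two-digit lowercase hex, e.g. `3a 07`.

[0+:7] chan=-57 & 0x7f = 0x47; word=0x00000047
[7+:25] mode=19816520 & 0x1ffffff = 0x12e6048; word=0x97302447
word = 0x97302447 → little-endian bytes:
  [0]=0x47  [1]=0x24  [2]=0x30  [3]=0x97

47 24 30 97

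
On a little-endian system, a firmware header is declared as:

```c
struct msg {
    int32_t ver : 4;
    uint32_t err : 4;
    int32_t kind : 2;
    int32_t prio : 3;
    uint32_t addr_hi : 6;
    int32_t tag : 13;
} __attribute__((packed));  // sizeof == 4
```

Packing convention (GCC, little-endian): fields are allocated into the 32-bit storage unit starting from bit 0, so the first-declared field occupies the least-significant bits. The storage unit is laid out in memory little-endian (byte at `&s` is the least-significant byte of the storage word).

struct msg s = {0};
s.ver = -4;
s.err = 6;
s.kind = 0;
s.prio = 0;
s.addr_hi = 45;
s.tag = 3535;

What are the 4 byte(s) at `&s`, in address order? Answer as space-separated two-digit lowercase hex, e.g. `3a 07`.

[0+:4] ver=-4 & 0xf = 0xc; word=0x0000000c
[4+:4] err=6 & 0xf = 0x6; word=0x0000006c
[8+:2] kind=0 & 0x3 = 0x0; word=0x0000006c
[10+:3] prio=0 & 0x7 = 0x0; word=0x0000006c
[13+:6] addr_hi=45 & 0x3f = 0x2d; word=0x0005a06c
[19+:13] tag=3535 & 0x1fff = 0xdcf; word=0x6e7da06c
word = 0x6e7da06c → little-endian bytes:
  [0]=0x6c  [1]=0xa0  [2]=0x7d  [3]=0x6e

6c a0 7d 6e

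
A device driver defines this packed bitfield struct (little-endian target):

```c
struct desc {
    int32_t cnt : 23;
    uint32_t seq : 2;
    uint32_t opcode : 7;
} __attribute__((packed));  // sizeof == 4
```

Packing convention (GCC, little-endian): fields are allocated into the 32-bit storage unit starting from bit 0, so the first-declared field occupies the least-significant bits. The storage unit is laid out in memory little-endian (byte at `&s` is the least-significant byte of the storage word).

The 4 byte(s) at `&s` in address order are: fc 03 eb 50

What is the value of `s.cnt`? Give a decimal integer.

-1375236

[0]=0xfc [1]=0x03 [2]=0xeb [3]=0x50 (little-endian) → word 0x50eb03fc
cnt [0+:23] = (word>>0) & 0x7fffff = 7013372  ←
seq [23+:2] = (word>>23) & 0x3 = 1
opcode [25+:7] = (word>>25) & 0x7f = 40
cnt signed 23b, MSB=1: 7013372 - 8388608 = -1375236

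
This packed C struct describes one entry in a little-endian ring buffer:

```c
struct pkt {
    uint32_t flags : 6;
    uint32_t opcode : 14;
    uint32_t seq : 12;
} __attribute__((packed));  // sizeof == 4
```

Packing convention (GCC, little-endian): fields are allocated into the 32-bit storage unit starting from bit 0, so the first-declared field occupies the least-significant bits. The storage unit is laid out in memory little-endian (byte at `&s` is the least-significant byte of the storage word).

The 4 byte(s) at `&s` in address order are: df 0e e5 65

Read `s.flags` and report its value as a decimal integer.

[0]=0xdf [1]=0x0e [2]=0xe5 [3]=0x65 (little-endian) → word 0x65e50edf
flags:6 @ bit 0 → (0x65e50edf>>0)&0x3f = 0x1f  ←
opcode:14 @ bit 6 → (0x65e50edf>>6)&0x3fff = 0x143b
seq:12 @ bit 20 → (0x65e50edf>>20)&0xfff = 0x65e

31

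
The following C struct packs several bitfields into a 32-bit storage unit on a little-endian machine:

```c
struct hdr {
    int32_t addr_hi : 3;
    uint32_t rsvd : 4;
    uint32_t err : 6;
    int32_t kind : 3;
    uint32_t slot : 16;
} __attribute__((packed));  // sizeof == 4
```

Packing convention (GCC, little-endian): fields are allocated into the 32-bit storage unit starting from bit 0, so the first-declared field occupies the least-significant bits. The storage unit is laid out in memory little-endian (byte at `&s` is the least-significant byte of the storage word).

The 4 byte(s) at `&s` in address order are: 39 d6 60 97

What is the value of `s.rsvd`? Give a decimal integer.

7

[0]=0x39 [1]=0xd6 [2]=0x60 [3]=0x97 (little-endian) → word 0x9760d639
addr_hi [0+:3] = (word>>0) & 0x7 = 1
rsvd [3+:4] = (word>>3) & 0xf = 7  ←
err [7+:6] = (word>>7) & 0x3f = 44
kind [13+:3] = (word>>13) & 0x7 = 6
slot [16+:16] = (word>>16) & 0xffff = 38752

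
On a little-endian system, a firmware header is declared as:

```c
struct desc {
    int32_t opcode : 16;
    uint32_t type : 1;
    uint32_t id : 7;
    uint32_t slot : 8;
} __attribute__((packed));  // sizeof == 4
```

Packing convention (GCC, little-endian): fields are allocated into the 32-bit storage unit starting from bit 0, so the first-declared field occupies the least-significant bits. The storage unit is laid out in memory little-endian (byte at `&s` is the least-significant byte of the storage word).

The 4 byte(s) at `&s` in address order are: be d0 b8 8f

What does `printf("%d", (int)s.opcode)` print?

-12098

[0]=0xbe [1]=0xd0 [2]=0xb8 [3]=0x8f (little-endian) → word 0x8fb8d0be
opcode [0+:16] = (word>>0) & 0xffff = 53438  ←
type [16+:1] = (word>>16) & 0x1 = 0
id [17+:7] = (word>>17) & 0x7f = 92
slot [24+:8] = (word>>24) & 0xff = 143
opcode signed 16b, MSB=1: 53438 - 65536 = -12098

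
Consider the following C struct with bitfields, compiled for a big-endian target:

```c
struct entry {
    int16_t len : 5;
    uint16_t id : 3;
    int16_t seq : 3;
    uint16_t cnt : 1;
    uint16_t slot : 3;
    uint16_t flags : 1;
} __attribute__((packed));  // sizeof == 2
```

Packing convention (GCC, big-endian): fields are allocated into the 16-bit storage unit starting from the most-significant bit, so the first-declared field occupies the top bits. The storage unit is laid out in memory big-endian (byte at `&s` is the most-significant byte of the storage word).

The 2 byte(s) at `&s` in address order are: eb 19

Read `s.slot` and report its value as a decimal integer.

4

[0]=0xeb [1]=0x19 (big-endian) → word 0xeb19
len [11+:5] = (word>>11) & 0x1f = 29
id [8+:3] = (word>>8) & 0x7 = 3
seq [5+:3] = (word>>5) & 0x7 = 0
cnt [4+:1] = (word>>4) & 0x1 = 1
slot [1+:3] = (word>>1) & 0x7 = 4  ←
flags [0+:1] = (word>>0) & 0x1 = 1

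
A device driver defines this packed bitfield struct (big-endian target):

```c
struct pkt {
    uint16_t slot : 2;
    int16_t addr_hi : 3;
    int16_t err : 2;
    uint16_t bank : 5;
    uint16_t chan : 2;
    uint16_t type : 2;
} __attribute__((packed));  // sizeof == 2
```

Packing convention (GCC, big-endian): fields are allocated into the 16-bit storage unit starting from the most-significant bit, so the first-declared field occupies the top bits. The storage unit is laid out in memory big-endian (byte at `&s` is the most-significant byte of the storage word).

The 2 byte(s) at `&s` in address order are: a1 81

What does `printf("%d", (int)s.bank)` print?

24

[0]=0xa1 [1]=0x81 (big-endian) → word 0xa181
slot [14+:2] = (word>>14) & 0x3 = 2
addr_hi [11+:3] = (word>>11) & 0x7 = 4
err [9+:2] = (word>>9) & 0x3 = 0
bank [4+:5] = (word>>4) & 0x1f = 24  ←
chan [2+:2] = (word>>2) & 0x3 = 0
type [0+:2] = (word>>0) & 0x3 = 1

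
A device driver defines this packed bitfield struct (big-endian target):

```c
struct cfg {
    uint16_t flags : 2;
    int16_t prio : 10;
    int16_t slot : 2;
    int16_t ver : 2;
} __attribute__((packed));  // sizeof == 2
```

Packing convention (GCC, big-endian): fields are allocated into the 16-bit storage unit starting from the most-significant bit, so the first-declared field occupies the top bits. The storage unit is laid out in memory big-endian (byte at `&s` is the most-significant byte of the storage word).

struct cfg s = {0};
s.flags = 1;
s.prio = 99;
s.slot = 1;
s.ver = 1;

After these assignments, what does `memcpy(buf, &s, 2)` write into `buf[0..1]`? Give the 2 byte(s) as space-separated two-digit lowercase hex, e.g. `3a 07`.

46 35

flags (2b) val=1 bits=0x1 at bit 14: 0x4000
prio (10b) val=99 bits=0x63 at bit 4: 0x4630
slot (2b) val=1 bits=0x1 at bit 2: 0x4634
ver (2b) val=1 bits=0x1 at bit 0: 0x4635
word = 0x4635 → big-endian bytes:
  [0]=0x46  [1]=0x35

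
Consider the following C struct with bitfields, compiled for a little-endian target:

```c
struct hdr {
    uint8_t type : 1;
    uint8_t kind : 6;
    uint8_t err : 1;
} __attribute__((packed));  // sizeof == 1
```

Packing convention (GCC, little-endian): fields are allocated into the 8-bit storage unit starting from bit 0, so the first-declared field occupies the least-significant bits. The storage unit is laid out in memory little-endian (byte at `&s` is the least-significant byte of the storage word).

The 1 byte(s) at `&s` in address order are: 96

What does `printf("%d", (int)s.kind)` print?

11

[0]=0x96 (little-endian) → word 0x96
type:1 @ bit 0 → (0x96>>0)&0x1 = 0x0
kind:6 @ bit 1 → (0x96>>1)&0x3f = 0xb  ←
err:1 @ bit 7 → (0x96>>7)&0x1 = 0x1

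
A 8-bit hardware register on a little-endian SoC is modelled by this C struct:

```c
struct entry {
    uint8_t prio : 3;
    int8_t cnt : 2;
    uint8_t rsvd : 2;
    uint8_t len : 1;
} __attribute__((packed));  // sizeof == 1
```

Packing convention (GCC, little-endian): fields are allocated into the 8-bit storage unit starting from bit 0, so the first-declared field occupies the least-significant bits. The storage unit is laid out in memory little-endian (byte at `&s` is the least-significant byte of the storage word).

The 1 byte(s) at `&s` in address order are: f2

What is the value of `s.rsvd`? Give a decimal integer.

[0]=0xf2 (little-endian) → word 0xf2
prio:3 @ bit 0 → (0xf2>>0)&0x7 = 0x2
cnt:2 @ bit 3 → (0xf2>>3)&0x3 = 0x2
rsvd:2 @ bit 5 → (0xf2>>5)&0x3 = 0x3  ←
len:1 @ bit 7 → (0xf2>>7)&0x1 = 0x1

3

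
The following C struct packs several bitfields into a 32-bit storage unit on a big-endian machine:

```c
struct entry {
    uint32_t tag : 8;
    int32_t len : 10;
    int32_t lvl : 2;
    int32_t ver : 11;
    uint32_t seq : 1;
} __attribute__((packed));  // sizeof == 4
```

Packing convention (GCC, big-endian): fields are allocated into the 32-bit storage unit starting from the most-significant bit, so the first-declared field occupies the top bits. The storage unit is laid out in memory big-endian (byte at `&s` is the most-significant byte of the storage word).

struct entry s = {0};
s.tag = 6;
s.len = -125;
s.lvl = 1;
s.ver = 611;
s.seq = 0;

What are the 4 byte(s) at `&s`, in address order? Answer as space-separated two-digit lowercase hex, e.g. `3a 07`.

06 e0 d4 c6

[24+:8] tag=6 & 0xff = 0x6; word=0x06000000
[14+:10] len=-125 & 0x3ff = 0x383; word=0x06e0c000
[12+:2] lvl=1 & 0x3 = 0x1; word=0x06e0d000
[1+:11] ver=611 & 0x7ff = 0x263; word=0x06e0d4c6
[0+:1] seq=0 & 0x1 = 0x0; word=0x06e0d4c6
word = 0x06e0d4c6 → big-endian bytes:
  [0]=0x06  [1]=0xe0  [2]=0xd4  [3]=0xc6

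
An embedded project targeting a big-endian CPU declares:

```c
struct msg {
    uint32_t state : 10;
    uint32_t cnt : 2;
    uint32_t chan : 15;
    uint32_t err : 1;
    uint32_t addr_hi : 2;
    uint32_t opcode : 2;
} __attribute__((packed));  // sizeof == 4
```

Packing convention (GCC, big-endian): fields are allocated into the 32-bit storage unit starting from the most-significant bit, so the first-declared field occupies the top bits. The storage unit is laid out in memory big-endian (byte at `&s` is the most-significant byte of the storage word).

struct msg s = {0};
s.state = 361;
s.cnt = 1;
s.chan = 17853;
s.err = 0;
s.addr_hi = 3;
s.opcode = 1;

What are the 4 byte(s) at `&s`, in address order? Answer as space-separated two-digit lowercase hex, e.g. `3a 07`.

[22+:10] state=361 & 0x3ff = 0x169; word=0x5a400000
[20+:2] cnt=1 & 0x3 = 0x1; word=0x5a500000
[5+:15] chan=17853 & 0x7fff = 0x45bd; word=0x5a58b7a0
[4+:1] err=0 & 0x1 = 0x0; word=0x5a58b7a0
[2+:2] addr_hi=3 & 0x3 = 0x3; word=0x5a58b7ac
[0+:2] opcode=1 & 0x3 = 0x1; word=0x5a58b7ad
word = 0x5a58b7ad → big-endian bytes:
  [0]=0x5a  [1]=0x58  [2]=0xb7  [3]=0xad

5a 58 b7 ad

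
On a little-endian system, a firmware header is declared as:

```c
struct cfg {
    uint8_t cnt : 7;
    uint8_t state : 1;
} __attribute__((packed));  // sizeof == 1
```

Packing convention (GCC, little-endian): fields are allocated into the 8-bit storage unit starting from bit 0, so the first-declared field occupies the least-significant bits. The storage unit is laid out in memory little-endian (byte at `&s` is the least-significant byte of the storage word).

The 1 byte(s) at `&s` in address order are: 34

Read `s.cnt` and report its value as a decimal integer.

52

[0]=0x34 (little-endian) → word 0x34
cnt [0+:7] = (word>>0) & 0x7f = 52  ←
state [7+:1] = (word>>7) & 0x1 = 0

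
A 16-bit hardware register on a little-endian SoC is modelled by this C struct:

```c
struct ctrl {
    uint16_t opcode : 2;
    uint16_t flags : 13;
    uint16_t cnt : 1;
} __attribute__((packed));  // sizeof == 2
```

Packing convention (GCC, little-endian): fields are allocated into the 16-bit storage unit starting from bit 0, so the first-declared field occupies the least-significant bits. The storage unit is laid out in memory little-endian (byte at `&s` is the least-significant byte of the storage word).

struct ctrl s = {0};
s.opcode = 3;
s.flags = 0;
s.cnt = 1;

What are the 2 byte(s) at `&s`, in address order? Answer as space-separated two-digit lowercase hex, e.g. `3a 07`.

03 80

opcode (2b) val=3 bits=0x3 at bit 0: 0x0003
flags (13b) val=0 bits=0x0 at bit 2: 0x0003
cnt (1b) val=1 bits=0x1 at bit 15: 0x8003
word = 0x8003 → little-endian bytes:
  [0]=0x03  [1]=0x80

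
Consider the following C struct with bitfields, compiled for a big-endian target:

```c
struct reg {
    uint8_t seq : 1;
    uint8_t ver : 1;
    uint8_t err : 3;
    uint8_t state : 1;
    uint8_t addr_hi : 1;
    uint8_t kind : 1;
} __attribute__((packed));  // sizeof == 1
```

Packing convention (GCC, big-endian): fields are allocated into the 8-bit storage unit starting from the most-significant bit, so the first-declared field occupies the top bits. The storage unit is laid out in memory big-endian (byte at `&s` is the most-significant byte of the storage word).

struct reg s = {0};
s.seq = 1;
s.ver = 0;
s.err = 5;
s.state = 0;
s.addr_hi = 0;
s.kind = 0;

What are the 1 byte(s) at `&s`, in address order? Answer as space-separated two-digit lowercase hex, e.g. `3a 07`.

a8

[7+:1] seq=1 & 0x1 = 0x1; word=0x80
[6+:1] ver=0 & 0x1 = 0x0; word=0x80
[3+:3] err=5 & 0x7 = 0x5; word=0xa8
[2+:1] state=0 & 0x1 = 0x0; word=0xa8
[1+:1] addr_hi=0 & 0x1 = 0x0; word=0xa8
[0+:1] kind=0 & 0x1 = 0x0; word=0xa8
word = 0xa8 → big-endian bytes:
  [0]=0xa8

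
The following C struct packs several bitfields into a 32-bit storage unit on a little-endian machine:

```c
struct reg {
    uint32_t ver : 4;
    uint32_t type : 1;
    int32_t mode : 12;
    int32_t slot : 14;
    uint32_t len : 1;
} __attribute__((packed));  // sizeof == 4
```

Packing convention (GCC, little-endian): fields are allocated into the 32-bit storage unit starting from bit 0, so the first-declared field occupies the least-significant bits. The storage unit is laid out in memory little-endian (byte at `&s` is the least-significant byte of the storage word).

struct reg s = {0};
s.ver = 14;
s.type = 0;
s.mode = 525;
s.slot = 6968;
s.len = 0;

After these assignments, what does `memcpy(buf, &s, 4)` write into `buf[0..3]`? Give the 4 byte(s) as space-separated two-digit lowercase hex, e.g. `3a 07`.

ae 41 70 36

[0+:4] ver=14 & 0xf = 0xe; word=0x0000000e
[4+:1] type=0 & 0x1 = 0x0; word=0x0000000e
[5+:12] mode=525 & 0xfff = 0x20d; word=0x000041ae
[17+:14] slot=6968 & 0x3fff = 0x1b38; word=0x367041ae
[31+:1] len=0 & 0x1 = 0x0; word=0x367041ae
word = 0x367041ae → little-endian bytes:
  [0]=0xae  [1]=0x41  [2]=0x70  [3]=0x36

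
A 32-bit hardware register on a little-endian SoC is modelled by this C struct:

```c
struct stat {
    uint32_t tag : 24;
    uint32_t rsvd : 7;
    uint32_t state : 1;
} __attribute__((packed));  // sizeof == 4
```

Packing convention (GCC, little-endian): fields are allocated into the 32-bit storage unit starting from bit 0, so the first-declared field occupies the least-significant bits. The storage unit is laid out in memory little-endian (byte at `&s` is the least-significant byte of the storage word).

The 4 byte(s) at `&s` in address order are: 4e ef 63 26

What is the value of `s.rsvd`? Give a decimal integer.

38

[0]=0x4e [1]=0xef [2]=0x63 [3]=0x26 (little-endian) → word 0x2663ef4e
tag [0+:24] = (word>>0) & 0xffffff = 6549326
rsvd [24+:7] = (word>>24) & 0x7f = 38  ←
state [31+:1] = (word>>31) & 0x1 = 0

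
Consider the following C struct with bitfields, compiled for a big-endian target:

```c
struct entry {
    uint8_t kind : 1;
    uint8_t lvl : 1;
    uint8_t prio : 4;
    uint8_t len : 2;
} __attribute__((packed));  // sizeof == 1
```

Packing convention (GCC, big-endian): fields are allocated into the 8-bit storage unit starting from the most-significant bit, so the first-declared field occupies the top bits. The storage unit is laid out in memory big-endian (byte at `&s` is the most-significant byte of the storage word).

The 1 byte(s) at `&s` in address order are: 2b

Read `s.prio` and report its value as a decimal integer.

[0]=0x2b (big-endian) → word 0x2b
kind:1 @ bit 7 → (0x2b>>7)&0x1 = 0x0
lvl:1 @ bit 6 → (0x2b>>6)&0x1 = 0x0
prio:4 @ bit 2 → (0x2b>>2)&0xf = 0xa  ←
len:2 @ bit 0 → (0x2b>>0)&0x3 = 0x3

10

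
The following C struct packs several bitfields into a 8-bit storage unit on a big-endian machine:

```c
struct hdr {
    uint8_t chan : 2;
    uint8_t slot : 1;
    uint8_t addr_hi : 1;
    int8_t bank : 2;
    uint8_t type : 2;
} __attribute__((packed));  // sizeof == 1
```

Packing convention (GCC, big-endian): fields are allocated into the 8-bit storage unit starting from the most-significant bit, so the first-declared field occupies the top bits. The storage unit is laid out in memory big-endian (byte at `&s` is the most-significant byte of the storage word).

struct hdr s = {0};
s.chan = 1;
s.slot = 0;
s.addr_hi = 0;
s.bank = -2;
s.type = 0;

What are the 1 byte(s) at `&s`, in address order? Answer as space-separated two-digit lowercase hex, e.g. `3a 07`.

48

chan:2 = 1 → 0x1 << 6 → word 0x40
slot:1 = 0 → 0x0 << 5 → word 0x40
addr_hi:1 = 0 → 0x0 << 4 → word 0x40
bank:2 = -2 → 0x2 << 2 → word 0x48
type:2 = 0 → 0x0 << 0 → word 0x48
word = 0x48 → big-endian bytes:
  [0]=0x48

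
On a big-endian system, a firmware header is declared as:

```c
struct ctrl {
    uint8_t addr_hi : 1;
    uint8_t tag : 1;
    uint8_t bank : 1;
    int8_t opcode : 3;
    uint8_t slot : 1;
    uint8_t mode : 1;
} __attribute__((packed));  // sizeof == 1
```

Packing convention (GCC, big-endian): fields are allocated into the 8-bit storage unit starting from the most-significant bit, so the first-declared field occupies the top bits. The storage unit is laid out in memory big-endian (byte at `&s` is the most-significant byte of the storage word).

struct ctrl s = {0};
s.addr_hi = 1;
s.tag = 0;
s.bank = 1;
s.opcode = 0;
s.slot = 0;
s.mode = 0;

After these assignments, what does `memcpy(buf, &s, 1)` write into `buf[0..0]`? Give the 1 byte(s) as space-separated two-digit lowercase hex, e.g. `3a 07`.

a0

addr_hi:1 = 1 → 0x1 << 7 → word 0x80
tag:1 = 0 → 0x0 << 6 → word 0x80
bank:1 = 1 → 0x1 << 5 → word 0xa0
opcode:3 = 0 → 0x0 << 2 → word 0xa0
slot:1 = 0 → 0x0 << 1 → word 0xa0
mode:1 = 0 → 0x0 << 0 → word 0xa0
word = 0xa0 → big-endian bytes:
  [0]=0xa0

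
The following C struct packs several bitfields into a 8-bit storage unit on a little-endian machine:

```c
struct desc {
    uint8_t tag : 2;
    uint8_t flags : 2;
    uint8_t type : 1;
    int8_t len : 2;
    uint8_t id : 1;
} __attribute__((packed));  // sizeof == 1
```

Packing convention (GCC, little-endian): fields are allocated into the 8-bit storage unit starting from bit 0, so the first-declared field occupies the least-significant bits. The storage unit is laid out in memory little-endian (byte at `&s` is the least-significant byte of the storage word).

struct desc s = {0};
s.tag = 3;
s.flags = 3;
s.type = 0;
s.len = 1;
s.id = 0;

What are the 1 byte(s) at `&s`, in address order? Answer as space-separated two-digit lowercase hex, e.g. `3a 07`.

tag:2 = 3 → 0x3 << 0 → word 0x03
flags:2 = 3 → 0x3 << 2 → word 0x0f
type:1 = 0 → 0x0 << 4 → word 0x0f
len:2 = 1 → 0x1 << 5 → word 0x2f
id:1 = 0 → 0x0 << 7 → word 0x2f
word = 0x2f → little-endian bytes:
  [0]=0x2f

2f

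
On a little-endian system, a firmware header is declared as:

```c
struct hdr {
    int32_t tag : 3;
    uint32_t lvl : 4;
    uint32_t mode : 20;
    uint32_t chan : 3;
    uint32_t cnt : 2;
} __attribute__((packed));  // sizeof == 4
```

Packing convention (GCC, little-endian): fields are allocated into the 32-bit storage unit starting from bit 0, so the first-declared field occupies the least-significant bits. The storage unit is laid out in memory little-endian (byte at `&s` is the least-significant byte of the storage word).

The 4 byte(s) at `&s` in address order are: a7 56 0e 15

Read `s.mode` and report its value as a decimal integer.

662701

[0]=0xa7 [1]=0x56 [2]=0x0e [3]=0x15 (little-endian) → word 0x150e56a7
tag [0+:3] = (word>>0) & 0x7 = 7
lvl [3+:4] = (word>>3) & 0xf = 4
mode [7+:20] = (word>>7) & 0xfffff = 662701  ←
chan [27+:3] = (word>>27) & 0x7 = 2
cnt [30+:2] = (word>>30) & 0x3 = 0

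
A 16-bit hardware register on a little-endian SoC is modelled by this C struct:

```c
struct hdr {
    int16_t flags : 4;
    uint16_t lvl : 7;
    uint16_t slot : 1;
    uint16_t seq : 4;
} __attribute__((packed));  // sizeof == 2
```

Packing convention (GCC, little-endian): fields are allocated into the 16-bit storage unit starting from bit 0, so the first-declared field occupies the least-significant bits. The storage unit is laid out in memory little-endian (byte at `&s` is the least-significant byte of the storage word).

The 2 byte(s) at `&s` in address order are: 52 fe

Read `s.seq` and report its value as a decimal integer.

15

[0]=0x52 [1]=0xfe (little-endian) → word 0xfe52
flags:4 @ bit 0 → (0xfe52>>0)&0xf = 0x2
lvl:7 @ bit 4 → (0xfe52>>4)&0x7f = 0x65
slot:1 @ bit 11 → (0xfe52>>11)&0x1 = 0x1
seq:4 @ bit 12 → (0xfe52>>12)&0xf = 0xf  ←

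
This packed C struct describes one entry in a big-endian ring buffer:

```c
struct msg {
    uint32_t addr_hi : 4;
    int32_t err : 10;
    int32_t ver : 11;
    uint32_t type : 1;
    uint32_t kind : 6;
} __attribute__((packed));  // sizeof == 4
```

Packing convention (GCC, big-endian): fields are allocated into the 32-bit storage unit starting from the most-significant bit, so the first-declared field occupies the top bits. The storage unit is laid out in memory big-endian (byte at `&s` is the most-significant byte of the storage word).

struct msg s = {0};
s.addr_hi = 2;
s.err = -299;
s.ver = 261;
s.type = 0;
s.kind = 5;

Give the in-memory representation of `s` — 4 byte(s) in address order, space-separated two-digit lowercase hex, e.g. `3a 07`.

2b 54 82 85

addr_hi (4b) val=2 bits=0x2 at bit 28: 0x20000000
err (10b) val=-299 bits=0x2d5 at bit 18: 0x2b540000
ver (11b) val=261 bits=0x105 at bit 7: 0x2b548280
type (1b) val=0 bits=0x0 at bit 6: 0x2b548280
kind (6b) val=5 bits=0x5 at bit 0: 0x2b548285
word = 0x2b548285 → big-endian bytes:
  [0]=0x2b  [1]=0x54  [2]=0x82  [3]=0x85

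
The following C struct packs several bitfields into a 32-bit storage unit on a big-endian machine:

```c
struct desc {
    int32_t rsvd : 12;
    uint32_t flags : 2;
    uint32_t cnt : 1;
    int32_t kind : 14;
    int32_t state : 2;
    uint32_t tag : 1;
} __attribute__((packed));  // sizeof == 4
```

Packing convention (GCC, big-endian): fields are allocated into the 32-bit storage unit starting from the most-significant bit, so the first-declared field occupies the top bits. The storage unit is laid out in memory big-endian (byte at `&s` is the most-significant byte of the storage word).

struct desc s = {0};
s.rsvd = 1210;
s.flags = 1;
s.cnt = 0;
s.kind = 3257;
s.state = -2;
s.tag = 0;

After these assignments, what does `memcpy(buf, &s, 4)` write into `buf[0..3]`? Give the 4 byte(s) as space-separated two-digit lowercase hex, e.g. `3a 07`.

rsvd (12b) val=1210 bits=0x4ba at bit 20: 0x4ba00000
flags (2b) val=1 bits=0x1 at bit 18: 0x4ba40000
cnt (1b) val=0 bits=0x0 at bit 17: 0x4ba40000
kind (14b) val=3257 bits=0xcb9 at bit 3: 0x4ba465c8
state (2b) val=-2 bits=0x2 at bit 1: 0x4ba465cc
tag (1b) val=0 bits=0x0 at bit 0: 0x4ba465cc
word = 0x4ba465cc → big-endian bytes:
  [0]=0x4b  [1]=0xa4  [2]=0x65  [3]=0xcc

4b a4 65 cc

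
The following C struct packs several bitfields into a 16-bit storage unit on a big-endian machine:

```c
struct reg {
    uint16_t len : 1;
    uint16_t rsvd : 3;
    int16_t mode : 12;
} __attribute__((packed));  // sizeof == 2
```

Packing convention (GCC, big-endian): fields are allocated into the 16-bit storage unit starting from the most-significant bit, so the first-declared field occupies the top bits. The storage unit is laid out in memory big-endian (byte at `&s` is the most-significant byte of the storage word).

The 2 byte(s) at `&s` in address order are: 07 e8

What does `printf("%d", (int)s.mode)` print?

[0]=0x07 [1]=0xe8 (big-endian) → word 0x07e8
len:1 @ bit 15 → (0x07e8>>15)&0x1 = 0x0
rsvd:3 @ bit 12 → (0x07e8>>12)&0x7 = 0x0
mode:12 @ bit 0 → (0x07e8>>0)&0xfff = 0x7e8  ←
mode signed 12b, MSB=0: value = 2024

2024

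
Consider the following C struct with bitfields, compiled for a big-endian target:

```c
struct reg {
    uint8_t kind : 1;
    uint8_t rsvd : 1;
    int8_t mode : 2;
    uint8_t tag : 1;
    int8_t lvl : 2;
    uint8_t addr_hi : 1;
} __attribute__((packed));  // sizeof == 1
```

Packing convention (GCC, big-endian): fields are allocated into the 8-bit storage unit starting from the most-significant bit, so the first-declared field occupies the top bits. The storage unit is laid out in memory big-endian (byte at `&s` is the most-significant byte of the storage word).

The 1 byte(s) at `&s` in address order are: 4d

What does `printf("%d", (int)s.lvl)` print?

-2

[0]=0x4d (big-endian) → word 0x4d
kind [7+:1] = (word>>7) & 0x1 = 0
rsvd [6+:1] = (word>>6) & 0x1 = 1
mode [4+:2] = (word>>4) & 0x3 = 0
tag [3+:1] = (word>>3) & 0x1 = 1
lvl [1+:2] = (word>>1) & 0x3 = 2  ←
addr_hi [0+:1] = (word>>0) & 0x1 = 1
lvl signed 2b, MSB=1: 2 - 4 = -2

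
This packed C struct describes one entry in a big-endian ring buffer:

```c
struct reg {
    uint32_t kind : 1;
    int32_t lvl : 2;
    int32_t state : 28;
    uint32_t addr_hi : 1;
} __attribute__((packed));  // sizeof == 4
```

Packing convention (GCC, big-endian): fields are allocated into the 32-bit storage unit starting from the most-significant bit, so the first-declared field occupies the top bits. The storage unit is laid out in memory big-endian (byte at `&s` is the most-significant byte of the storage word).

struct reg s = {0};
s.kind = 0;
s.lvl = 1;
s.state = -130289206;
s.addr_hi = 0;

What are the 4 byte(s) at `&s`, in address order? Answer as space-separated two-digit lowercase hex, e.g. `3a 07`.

30 77 e3 94

[31+:1] kind=0 & 0x1 = 0x0; word=0x00000000
[29+:2] lvl=1 & 0x3 = 0x1; word=0x20000000
[1+:28] state=-130289206 & 0xfffffff = 0x83bf1ca; word=0x3077e394
[0+:1] addr_hi=0 & 0x1 = 0x0; word=0x3077e394
word = 0x3077e394 → big-endian bytes:
  [0]=0x30  [1]=0x77  [2]=0xe3  [3]=0x94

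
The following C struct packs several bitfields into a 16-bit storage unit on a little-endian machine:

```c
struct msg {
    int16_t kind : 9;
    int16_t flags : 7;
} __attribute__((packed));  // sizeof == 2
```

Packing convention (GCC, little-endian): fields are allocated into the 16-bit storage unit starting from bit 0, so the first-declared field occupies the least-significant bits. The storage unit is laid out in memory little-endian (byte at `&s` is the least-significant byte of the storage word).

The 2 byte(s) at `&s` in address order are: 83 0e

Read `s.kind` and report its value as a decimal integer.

[0]=0x83 [1]=0x0e (little-endian) → word 0x0e83
kind:9 @ bit 0 → (0x0e83>>0)&0x1ff = 0x83  ←
flags:7 @ bit 9 → (0x0e83>>9)&0x7f = 0x7
kind signed 9b, MSB=0: value = 131

131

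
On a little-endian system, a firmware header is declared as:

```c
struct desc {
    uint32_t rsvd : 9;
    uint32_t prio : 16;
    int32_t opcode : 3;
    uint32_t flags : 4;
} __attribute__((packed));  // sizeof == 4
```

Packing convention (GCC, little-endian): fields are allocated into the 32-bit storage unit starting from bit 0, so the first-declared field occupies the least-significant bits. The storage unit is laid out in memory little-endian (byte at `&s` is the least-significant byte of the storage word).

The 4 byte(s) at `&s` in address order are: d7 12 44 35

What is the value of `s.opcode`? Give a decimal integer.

2

[0]=0xd7 [1]=0x12 [2]=0x44 [3]=0x35 (little-endian) → word 0x354412d7
rsvd:9 @ bit 0 → (0x354412d7>>0)&0x1ff = 0xd7
prio:16 @ bit 9 → (0x354412d7>>9)&0xffff = 0xa209
opcode:3 @ bit 25 → (0x354412d7>>25)&0x7 = 0x2  ←
flags:4 @ bit 28 → (0x354412d7>>28)&0xf = 0x3
opcode signed 3b, MSB=0: value = 2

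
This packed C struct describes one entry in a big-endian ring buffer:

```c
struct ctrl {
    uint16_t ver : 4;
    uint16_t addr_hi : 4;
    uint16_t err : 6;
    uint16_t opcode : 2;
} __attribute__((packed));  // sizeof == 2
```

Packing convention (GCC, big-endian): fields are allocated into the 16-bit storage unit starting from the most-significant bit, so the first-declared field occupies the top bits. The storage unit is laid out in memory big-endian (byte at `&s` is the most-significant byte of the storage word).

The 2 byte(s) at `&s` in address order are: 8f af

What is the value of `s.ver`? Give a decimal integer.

[0]=0x8f [1]=0xaf (big-endian) → word 0x8faf
ver:4 @ bit 12 → (0x8faf>>12)&0xf = 0x8  ←
addr_hi:4 @ bit 8 → (0x8faf>>8)&0xf = 0xf
err:6 @ bit 2 → (0x8faf>>2)&0x3f = 0x2b
opcode:2 @ bit 0 → (0x8faf>>0)&0x3 = 0x3

8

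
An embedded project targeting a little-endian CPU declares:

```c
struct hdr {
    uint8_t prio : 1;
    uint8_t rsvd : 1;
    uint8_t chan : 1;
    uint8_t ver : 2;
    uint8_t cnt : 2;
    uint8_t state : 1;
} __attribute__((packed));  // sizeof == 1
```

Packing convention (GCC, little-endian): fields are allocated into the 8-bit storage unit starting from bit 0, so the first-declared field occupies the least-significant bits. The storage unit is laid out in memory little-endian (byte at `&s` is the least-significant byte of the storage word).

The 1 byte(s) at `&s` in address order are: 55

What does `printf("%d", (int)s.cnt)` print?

[0]=0x55 (little-endian) → word 0x55
prio:1 @ bit 0 → (0x55>>0)&0x1 = 0x1
rsvd:1 @ bit 1 → (0x55>>1)&0x1 = 0x0
chan:1 @ bit 2 → (0x55>>2)&0x1 = 0x1
ver:2 @ bit 3 → (0x55>>3)&0x3 = 0x2
cnt:2 @ bit 5 → (0x55>>5)&0x3 = 0x2  ←
state:1 @ bit 7 → (0x55>>7)&0x1 = 0x0

2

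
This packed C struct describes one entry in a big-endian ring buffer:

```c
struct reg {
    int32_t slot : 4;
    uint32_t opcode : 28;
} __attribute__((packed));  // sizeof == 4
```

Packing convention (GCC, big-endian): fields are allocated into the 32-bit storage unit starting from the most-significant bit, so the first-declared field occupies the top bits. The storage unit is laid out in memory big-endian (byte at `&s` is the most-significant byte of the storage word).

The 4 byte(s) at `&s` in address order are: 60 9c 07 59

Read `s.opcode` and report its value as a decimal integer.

10225497

[0]=0x60 [1]=0x9c [2]=0x07 [3]=0x59 (big-endian) → word 0x609c0759
slot:4 @ bit 28 → (0x609c0759>>28)&0xf = 0x6
opcode:28 @ bit 0 → (0x609c0759>>0)&0xfffffff = 0x9c0759  ←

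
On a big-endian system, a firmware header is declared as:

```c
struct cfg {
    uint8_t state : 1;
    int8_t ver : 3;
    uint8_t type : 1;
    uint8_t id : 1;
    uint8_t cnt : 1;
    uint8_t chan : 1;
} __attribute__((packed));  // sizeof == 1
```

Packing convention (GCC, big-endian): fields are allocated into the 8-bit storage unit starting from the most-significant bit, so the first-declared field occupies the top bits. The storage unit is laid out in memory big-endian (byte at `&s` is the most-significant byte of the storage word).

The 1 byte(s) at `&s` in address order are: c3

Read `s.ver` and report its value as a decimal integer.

[0]=0xc3 (big-endian) → word 0xc3
state [7+:1] = (word>>7) & 0x1 = 1
ver [4+:3] = (word>>4) & 0x7 = 4  ←
type [3+:1] = (word>>3) & 0x1 = 0
id [2+:1] = (word>>2) & 0x1 = 0
cnt [1+:1] = (word>>1) & 0x1 = 1
chan [0+:1] = (word>>0) & 0x1 = 1
ver signed 3b, MSB=1: 4 - 8 = -4

-4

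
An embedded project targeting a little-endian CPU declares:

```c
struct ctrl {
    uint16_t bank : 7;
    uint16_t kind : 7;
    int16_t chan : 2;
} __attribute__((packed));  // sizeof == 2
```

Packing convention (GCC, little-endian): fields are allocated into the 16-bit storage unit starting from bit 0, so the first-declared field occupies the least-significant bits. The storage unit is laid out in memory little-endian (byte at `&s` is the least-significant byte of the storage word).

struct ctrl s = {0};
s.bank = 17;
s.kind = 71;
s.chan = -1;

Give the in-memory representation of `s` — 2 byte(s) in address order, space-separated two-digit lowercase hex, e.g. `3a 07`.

91 e3

[0+:7] bank=17 & 0x7f = 0x11; word=0x0011
[7+:7] kind=71 & 0x7f = 0x47; word=0x2391
[14+:2] chan=-1 & 0x3 = 0x3; word=0xe391
word = 0xe391 → little-endian bytes:
  [0]=0x91  [1]=0xe3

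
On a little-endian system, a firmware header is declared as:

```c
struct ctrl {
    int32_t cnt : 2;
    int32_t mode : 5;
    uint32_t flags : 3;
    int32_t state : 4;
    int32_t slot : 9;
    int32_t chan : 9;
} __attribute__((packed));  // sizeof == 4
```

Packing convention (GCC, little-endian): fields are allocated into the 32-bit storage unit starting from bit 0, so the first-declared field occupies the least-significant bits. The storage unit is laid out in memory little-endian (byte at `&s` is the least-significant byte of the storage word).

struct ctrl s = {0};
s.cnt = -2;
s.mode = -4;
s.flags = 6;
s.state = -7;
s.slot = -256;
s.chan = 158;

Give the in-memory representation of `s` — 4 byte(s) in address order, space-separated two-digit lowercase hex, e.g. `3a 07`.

cnt (2b) val=-2 bits=0x2 at bit 0: 0x00000002
mode (5b) val=-4 bits=0x1c at bit 2: 0x00000072
flags (3b) val=6 bits=0x6 at bit 7: 0x00000372
state (4b) val=-7 bits=0x9 at bit 10: 0x00002772
slot (9b) val=-256 bits=0x100 at bit 14: 0x00402772
chan (9b) val=158 bits=0x9e at bit 23: 0x4f402772
word = 0x4f402772 → little-endian bytes:
  [0]=0x72  [1]=0x27  [2]=0x40  [3]=0x4f

72 27 40 4f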